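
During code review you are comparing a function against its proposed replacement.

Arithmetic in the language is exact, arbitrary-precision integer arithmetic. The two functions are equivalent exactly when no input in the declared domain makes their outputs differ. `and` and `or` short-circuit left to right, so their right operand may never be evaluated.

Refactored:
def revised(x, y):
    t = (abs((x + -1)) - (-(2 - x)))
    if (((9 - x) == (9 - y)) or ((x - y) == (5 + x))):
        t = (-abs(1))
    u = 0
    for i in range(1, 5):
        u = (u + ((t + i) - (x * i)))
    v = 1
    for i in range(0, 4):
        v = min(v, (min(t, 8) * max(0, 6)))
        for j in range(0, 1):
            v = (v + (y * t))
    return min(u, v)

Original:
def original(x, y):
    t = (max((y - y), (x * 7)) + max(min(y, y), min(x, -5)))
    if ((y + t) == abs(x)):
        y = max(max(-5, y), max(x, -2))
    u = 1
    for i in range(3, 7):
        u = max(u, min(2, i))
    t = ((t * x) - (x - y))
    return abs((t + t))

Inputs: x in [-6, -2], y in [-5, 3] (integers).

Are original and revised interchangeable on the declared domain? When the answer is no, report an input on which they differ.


Evaluate both at x=-6, y=-5.
original: t=-5, then ((y + t) == abs(x)) is false, then u=1, then (i=3), then u=2, then (i=4), then u=2, then (i=5), then u=2, then (i=6), then u=2, then t=31, then returns 62
revised: t=15, then (((9 - x) == (9 - y)) or ((x - y) == (5 + x))) is true, then t=-1, then u=0, then (i=1), then u=6, then (i=2), then u=19, then (i=3), then u=39, then (i=4), then u=66, then v=1, then (i=0), then v=-6, then (j=0), then v=-1, then (i=1), then v=-6, then (j=0), then v=-1, then (i=2), then v=-6, then (j=0), then v=-1, then (i=3), then v=-6, then (j=0), then v=-1, then returns -1
62 vs -1 — the two versions disagree here.
verdict: not equivalent; witness: x=-6, y=-5


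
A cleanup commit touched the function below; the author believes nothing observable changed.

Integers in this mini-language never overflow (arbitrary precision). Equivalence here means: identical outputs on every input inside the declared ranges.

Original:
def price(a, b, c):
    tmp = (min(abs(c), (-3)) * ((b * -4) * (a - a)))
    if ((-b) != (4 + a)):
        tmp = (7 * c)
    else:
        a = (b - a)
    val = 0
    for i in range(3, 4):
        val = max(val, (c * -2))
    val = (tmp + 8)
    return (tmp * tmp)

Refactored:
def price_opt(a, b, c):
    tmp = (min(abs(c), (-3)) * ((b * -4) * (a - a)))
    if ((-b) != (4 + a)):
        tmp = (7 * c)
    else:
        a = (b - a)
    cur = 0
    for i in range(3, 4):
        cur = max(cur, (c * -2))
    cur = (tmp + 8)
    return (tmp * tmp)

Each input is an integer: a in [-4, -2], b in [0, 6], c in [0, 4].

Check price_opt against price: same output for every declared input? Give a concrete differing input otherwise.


Changes here: local variable names differ; the full 105-point sweep finds no disagreement.
verdict: equivalent


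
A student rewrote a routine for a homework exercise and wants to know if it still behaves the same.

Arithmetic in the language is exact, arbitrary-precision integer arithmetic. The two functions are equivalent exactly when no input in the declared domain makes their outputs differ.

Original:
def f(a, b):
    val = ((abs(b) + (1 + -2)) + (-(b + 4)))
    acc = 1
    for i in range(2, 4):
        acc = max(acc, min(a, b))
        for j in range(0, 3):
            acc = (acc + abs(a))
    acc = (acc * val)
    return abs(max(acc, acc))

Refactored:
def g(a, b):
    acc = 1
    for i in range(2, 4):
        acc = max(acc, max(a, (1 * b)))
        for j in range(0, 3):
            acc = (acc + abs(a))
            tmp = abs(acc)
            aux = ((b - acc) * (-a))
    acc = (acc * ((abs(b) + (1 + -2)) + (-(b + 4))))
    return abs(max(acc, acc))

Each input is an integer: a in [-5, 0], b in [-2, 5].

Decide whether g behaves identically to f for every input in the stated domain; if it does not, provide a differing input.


Input a=-5, b=2: 155 from f versus 160 from g.
verdict: not equivalent; witness: a=-5, b=2


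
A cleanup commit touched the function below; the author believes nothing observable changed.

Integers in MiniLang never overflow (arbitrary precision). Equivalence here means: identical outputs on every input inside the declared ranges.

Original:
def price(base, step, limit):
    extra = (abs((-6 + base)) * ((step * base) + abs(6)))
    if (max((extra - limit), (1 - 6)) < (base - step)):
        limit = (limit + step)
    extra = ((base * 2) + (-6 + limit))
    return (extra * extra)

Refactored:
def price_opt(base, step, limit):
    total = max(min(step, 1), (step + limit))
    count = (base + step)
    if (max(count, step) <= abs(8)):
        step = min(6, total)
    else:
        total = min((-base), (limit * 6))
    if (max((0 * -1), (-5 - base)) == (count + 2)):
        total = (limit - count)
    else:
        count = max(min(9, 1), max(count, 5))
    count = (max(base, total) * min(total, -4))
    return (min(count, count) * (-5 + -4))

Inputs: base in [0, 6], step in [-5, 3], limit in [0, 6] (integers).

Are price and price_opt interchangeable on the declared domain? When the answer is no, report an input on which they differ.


On input base=0, step=-5, limit=0, price returns 36 while price_opt returns 0.
verdict: not equivalent; witness: base=0, step=-5, limit=0


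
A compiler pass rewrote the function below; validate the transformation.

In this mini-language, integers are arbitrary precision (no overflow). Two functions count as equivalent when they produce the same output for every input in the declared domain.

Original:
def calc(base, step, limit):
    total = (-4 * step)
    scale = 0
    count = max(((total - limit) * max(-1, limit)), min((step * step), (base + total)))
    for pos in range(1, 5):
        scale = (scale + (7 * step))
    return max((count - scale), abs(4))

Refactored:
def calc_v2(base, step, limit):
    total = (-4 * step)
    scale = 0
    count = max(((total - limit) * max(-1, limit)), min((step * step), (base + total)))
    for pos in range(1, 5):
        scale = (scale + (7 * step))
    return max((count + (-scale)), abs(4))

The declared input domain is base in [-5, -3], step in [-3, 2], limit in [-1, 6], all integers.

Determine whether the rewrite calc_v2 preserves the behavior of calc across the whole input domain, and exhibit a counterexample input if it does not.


Differences: arithmetic usage differs — yet all 144 inputs agree.
verdict: equivalent


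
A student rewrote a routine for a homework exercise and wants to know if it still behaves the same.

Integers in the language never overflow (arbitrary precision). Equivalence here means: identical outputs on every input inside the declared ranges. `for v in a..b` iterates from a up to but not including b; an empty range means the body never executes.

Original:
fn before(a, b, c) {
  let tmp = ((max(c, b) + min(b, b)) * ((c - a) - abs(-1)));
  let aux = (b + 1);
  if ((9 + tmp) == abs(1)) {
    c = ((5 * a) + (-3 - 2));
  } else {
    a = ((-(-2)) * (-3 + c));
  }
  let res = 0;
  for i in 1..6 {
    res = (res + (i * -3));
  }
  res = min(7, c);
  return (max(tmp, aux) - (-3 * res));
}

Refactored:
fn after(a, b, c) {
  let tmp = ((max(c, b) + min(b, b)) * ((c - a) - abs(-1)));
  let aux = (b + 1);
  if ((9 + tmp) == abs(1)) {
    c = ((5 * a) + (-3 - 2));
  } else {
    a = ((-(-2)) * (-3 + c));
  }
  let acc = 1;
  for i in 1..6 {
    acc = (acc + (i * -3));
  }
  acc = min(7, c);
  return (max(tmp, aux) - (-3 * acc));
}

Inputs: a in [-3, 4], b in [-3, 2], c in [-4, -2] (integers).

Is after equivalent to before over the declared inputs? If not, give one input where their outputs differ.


Although `0` became `1`, no input in the stated domain can expose it; all 144 inputs agree.
verdict: equivalent


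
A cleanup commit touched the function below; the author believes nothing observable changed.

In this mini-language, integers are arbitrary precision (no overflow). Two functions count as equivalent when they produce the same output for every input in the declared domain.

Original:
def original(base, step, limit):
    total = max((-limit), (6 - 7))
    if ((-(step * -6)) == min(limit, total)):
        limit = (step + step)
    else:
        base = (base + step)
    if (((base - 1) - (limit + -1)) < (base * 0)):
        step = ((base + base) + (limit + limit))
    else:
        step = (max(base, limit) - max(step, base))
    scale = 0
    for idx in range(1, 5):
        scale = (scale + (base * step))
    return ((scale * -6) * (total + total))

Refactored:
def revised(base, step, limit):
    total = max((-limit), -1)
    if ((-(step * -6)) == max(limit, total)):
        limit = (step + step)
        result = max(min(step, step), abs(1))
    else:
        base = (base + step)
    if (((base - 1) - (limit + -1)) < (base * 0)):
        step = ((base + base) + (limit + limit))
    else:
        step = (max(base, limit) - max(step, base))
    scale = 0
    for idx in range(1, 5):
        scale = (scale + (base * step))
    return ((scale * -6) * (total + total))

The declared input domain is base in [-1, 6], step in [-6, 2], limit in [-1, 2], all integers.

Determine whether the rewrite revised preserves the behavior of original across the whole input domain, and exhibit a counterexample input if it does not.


Equivalent. The suspicious edit (`min(limit, total)` became `max(limit, total)`) never changes the result for any input inside the declared domain.
Checked all 288 inputs in the declared domain: the outputs agree on every one.
Tracing base=4, step=1, limit=0: original: total becomes 0; next ((-(step * -6)) == min(limit, total)) evaluates to false; next base becomes 5; next (((base - 1) - (limit + -1)) < (base * 0)) evaluates to false; next step becomes 0; next scale becomes 0; next at idx=1:; next scale becomes 0; next at idx=2:; next scale becomes 0; next at idx=3:; next scale becomes 0; next at idx=4:; next scale becomes 0; next final value 0 | revised: total becomes 0; next ((-(step * -6)) == max(limit, total)) evaluates to false; next base becomes 5; next (((base - 1) - (limit + -1)) < (base * 0)) evaluates to false; next step becomes 0; next scale becomes 0; next at idx=1:; next scale becomes 0; next at idx=2:; next scale becomes 0; next at idx=3:; next scale becomes 0; next at idx=4:; next scale becomes 0; next final value 0 — matching result 0.
verdict: equivalent


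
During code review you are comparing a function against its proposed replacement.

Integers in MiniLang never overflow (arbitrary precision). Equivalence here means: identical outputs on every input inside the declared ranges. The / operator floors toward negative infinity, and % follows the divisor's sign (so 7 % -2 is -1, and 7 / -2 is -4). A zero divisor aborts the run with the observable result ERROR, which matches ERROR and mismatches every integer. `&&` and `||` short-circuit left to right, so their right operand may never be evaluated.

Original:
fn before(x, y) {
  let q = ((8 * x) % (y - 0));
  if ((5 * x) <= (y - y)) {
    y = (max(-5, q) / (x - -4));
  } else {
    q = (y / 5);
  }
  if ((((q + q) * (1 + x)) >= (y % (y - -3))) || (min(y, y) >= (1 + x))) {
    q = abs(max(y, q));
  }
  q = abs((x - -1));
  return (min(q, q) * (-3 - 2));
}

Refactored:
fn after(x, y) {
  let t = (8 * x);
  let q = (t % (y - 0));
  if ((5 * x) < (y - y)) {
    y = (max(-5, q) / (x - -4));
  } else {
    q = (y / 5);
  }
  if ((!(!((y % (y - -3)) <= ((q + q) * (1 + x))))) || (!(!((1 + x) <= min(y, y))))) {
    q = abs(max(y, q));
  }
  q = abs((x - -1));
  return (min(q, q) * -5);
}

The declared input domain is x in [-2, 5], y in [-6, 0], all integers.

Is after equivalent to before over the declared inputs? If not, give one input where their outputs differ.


Evaluate both at x=0, y=-3.
before: q = 0; ((5 * x) <= (y - y)) -> true; y = 0; ((((q + q) * (1 + x)) >= (y % (y - -3))) || (min(y, y) >= (1 + x))) -> true; q = 0; q = 1; return -5
after: t = 0; q = 0; ((5 * x) < (y - y)) -> false; q = -1; division by zero -> ERROR
-5 and ERROR differ, so these are not the same function on this domain.
verdict: not equivalent; witness: x=0, y=-3


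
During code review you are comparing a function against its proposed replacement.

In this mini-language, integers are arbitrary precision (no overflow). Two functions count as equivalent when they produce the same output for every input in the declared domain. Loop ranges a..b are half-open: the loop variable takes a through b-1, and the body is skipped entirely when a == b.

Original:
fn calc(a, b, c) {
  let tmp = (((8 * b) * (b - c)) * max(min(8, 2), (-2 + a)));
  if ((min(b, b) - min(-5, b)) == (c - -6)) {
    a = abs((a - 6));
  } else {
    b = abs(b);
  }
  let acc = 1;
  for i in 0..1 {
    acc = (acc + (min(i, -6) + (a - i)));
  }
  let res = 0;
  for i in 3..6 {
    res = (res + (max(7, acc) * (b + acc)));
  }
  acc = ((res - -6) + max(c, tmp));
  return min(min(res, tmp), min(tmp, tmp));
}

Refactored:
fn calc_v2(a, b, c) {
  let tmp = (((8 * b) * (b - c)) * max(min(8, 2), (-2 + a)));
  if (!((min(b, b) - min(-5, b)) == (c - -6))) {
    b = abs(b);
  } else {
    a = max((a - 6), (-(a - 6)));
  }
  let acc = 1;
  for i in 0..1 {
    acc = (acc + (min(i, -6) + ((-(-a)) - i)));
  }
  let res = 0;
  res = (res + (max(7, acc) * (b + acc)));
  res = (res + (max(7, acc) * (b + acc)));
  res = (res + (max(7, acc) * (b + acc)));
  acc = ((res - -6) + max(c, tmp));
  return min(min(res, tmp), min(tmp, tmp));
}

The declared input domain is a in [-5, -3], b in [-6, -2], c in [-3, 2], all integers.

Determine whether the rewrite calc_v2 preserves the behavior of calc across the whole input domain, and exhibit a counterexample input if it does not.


Comparing the listings, the differences include: loop structure differs, plus statement counts differ, plus boolean connective usage differs, plus constant usage differs, plus min/max/abs usage differs, plus arithmetic usage differs.
One worked example (a=-3, b=-2, c=-1) — calc: tmp = 32; ((min(b, b) - min(-5, b)) == (c - -6)) -> false; b = 2; acc = 1; [i=0]; acc = -8; res = 0; [i=3]; res = -42; [i=4]; res = -84; [i=5]; res = -126; acc = -88; return -126; calc_v2: tmp = 32; (!((min(b, b) - min(-5, b)) == (c - -6))) -> true; b = 2; acc = 1; [i=0]; acc = -8; res = 0; res = -42; res = -84; res = -126; acc = -88; return -126; agreement on -126.
Every one of the 90 inputs gives matching results.
verdict: equivalent


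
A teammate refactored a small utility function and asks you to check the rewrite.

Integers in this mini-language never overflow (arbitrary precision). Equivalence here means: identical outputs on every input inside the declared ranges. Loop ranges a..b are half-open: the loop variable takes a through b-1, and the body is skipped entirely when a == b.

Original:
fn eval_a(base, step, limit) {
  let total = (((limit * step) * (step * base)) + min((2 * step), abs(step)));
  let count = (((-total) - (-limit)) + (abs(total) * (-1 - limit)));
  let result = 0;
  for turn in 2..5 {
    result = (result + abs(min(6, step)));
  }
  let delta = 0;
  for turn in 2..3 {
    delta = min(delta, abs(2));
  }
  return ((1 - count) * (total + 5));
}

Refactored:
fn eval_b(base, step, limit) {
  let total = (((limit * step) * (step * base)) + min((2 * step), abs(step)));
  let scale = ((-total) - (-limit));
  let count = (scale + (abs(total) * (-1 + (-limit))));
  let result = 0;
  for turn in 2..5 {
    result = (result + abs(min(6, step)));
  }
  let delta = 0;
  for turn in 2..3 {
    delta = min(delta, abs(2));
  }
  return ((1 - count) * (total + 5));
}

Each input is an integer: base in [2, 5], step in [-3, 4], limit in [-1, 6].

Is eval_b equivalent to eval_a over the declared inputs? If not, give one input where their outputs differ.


Side by side, the visible changes include: arithmetic usage differs; local variable names differ; statement counts differ.
Tracing base=5, step=-2, limit=6: eval_a: total becomes 116; next count becomes -922; next result becomes 0; next at turn=2:; next result becomes 2; next at turn=3:; next result becomes 4; next at turn=4:; next result becomes 6; next delta becomes 0; next at turn=2:; next delta becomes 0; next final value 111683 | eval_b: total becomes 116; next scale becomes -110; next count becomes -922; next result becomes 0; next at turn=2:; next result becomes 2; next at turn=3:; next result becomes 4; next at turn=4:; next result becomes 6; next delta becomes 0; next at turn=2:; next delta becomes 0; next final value 111683 — matching result 111683.
Sweeping the whole domain (256 inputs) finds no disagreement.
verdict: equivalent


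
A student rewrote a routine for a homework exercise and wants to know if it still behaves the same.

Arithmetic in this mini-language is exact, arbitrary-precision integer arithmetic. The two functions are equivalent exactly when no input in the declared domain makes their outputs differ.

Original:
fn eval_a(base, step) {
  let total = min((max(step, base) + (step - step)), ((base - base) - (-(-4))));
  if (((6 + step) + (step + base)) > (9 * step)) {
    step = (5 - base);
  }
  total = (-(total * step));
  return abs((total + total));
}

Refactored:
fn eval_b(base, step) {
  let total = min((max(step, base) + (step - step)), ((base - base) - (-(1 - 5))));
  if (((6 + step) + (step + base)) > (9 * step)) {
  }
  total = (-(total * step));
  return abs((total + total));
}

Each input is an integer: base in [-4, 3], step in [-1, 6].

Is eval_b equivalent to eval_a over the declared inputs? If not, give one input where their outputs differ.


Consider the input base=-4, step=-1.
eval_a: total := -4 | (((6 + step) + (step + base)) > (9 * step)): true | step := 9 | total := 36 | result 72
eval_b: total := -4 | (((6 + step) + (step + base)) > (9 * step)): true | total := -4 | result 8
72 and 8 differ, so these are not the same function on this domain.
verdict: not equivalent; witness: base=-4, step=-1


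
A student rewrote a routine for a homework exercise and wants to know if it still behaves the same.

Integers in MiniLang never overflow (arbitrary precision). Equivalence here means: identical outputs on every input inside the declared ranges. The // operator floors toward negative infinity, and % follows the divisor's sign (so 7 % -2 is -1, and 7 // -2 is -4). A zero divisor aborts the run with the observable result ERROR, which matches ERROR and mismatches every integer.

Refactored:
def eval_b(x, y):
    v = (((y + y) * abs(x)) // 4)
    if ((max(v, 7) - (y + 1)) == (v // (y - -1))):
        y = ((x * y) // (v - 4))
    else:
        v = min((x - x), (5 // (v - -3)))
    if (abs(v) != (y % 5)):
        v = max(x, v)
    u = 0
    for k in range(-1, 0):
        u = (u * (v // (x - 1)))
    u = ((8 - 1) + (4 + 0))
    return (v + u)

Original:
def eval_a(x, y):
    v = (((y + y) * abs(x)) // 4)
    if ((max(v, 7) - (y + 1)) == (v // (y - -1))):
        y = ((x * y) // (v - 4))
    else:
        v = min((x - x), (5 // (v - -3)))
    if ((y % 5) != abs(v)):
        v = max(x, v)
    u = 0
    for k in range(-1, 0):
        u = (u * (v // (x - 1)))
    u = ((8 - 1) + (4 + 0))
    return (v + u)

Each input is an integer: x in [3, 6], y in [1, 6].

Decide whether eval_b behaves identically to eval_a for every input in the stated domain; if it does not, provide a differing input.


Reading the diff, among the changes: same computation, different form.
Spot check at x=5, y=4 — eval_a: v=10, then ((max(v, 7) - (y + 1)) == (v // (y - -1))) is false, then v=0, then ((y % 5) != abs(v)) is true, then v=5, then u=0, then (k=-1), then u=0, then u=11, then returns 16. eval_b: v=10, then ((max(v, 7) - (y + 1)) == (v // (y - -1))) is false, then v=0, then (abs(v) != (y % 5)) is true, then v=5, then u=0, then (k=-1), then u=0, then u=11, then returns 16. Both give 16.
Every one of the 24 inputs gives matching results.
verdict: equivalent


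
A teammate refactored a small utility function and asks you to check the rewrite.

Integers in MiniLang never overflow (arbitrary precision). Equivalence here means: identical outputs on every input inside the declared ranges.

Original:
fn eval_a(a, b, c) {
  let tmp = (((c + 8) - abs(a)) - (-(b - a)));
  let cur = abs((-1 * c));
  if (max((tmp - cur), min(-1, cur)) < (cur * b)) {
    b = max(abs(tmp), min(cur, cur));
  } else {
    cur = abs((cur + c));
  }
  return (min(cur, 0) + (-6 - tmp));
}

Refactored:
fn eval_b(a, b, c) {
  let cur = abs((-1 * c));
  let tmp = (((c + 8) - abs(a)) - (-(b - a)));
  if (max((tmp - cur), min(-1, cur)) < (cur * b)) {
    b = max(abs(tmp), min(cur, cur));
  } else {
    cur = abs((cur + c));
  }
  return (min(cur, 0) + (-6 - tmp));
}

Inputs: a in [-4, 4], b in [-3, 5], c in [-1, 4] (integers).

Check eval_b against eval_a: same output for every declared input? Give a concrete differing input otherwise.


Differences: same computation, different form — yet all 486 inputs agree.
verdict: equivalent


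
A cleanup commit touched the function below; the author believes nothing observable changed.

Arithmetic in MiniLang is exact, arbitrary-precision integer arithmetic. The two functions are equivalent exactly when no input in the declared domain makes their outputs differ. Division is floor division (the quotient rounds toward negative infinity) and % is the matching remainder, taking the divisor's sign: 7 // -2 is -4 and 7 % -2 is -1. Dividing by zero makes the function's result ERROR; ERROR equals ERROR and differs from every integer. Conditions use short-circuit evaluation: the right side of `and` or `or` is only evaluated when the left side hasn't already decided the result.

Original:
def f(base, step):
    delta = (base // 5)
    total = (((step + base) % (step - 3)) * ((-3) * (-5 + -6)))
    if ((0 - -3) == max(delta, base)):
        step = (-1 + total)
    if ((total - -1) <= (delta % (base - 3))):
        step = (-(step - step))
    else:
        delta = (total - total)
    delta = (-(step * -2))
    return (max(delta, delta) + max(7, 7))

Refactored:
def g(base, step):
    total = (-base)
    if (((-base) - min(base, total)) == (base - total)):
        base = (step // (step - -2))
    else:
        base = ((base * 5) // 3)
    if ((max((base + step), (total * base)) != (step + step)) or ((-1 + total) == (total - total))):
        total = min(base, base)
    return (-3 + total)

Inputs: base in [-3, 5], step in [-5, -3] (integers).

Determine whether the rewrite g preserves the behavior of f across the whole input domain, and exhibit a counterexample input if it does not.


Run the pair on base=-3, step=-5.
f: delta=-1, then total=0, then ((0 - -3) == max(delta, base)) is false, then ((total - -1) <= (delta % (base - 3))) is false, then delta=0, then delta=-10, then returns -3
g: total=3, then (((-base) - min(base, total)) == (base - total)) is false, then base=-5, then ((max((base + step), (total * base)) != (step + step)) or ((-1 + total) == (total - total))) is false, then returns 0
-3 != 0, so the rewrite changes behavior.
verdict: not equivalent; witness: base=-3, step=-5


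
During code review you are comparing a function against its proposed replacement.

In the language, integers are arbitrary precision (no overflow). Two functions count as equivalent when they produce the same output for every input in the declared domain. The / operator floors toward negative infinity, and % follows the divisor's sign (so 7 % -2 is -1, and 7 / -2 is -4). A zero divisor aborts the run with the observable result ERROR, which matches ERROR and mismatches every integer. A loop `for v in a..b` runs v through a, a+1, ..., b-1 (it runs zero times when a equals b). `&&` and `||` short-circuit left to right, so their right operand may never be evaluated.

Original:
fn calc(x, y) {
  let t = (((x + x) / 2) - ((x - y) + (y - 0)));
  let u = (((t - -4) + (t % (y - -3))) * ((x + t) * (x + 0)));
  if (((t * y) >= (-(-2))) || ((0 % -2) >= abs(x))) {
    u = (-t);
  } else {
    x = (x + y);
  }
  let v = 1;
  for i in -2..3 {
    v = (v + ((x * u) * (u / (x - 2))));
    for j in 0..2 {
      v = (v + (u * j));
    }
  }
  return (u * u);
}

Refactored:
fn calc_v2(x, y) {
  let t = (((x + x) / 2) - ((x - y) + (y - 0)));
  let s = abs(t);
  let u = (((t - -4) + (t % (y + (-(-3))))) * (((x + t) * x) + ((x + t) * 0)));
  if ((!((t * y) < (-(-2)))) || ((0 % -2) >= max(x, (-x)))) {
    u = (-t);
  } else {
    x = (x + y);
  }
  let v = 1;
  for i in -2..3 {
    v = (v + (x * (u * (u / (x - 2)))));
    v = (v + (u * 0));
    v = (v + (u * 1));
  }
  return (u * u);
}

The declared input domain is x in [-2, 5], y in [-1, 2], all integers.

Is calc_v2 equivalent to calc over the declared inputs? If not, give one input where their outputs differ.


This is a faithful refactor — boolean connective usage differs; statement counts differ; loop structure differs; comparison usage differs; constant usage differs; arithmetic usage differs; local variable names differ; min/max/abs usage differs, but the computed results match everywhere.
One worked example (x=2, y=-1) — calc: t = 0; u = 16; (((t * y) >= (-(-2))) || ((0 % -2) >= abs(x))) -> false; x = 1; v = 1; [i=-2]; v = -255; [j=0]; v = -255; [j=1]; v = -239; [i=-1]; v = -495; [j=0]; v = -495; [j=1]; v = -479; [i=0]; v = -735; [j=0]; v = -735; [j=1]; v = -719; [i=1]; v = -975; [j=0]; v = -975; [j=1]; v = -959; [i=2]; v = -1215; [j=0]; v = -1215; [j=1]; v = -1199; return 256; calc_v2: t = 0; s = 0; u = 16; ((!((t * y) < (-(-2)))) || ((0 % -2) >= max(x, (-x)))) -> false; x = 1; v = 1; [i=-2]; v = -255; v = -255; v = -239; [i=-1]; v = -495; v = -495; v = -479; [i=0]; v = -735; v = -735; v = -719; [i=1]; v = -975; v = -975; v = -959; [i=2]; v = -1215; v = -1215; v = -1199; return 256; agreement on 256.
Sweeping the whole domain (32 inputs) finds no disagreement.
verdict: equivalent


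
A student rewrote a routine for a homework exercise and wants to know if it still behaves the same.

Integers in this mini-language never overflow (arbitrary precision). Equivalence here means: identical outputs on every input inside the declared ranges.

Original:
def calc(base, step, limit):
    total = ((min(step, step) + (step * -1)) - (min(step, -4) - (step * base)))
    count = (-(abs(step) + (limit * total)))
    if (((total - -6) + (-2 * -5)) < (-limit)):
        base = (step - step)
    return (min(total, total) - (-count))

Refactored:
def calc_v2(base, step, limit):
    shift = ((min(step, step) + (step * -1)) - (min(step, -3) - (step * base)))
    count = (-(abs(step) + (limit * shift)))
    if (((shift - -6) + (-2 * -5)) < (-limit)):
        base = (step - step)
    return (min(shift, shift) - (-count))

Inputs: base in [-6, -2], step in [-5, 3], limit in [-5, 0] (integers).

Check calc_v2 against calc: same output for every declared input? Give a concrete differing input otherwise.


Not equivalent: base=-6, step=-3, limit=-5 separates them (129 vs 123).
calc: total=22, then count=107, then (((total - -6) + (-2 * -5)) < (-limit)) is false, then returns 129
calc_v2: shift=21, then count=102, then (((shift - -6) + (-2 * -5)) < (-limit)) is false, then returns 123
verdict: not equivalent; witness: base=-6, step=-3, limit=-5


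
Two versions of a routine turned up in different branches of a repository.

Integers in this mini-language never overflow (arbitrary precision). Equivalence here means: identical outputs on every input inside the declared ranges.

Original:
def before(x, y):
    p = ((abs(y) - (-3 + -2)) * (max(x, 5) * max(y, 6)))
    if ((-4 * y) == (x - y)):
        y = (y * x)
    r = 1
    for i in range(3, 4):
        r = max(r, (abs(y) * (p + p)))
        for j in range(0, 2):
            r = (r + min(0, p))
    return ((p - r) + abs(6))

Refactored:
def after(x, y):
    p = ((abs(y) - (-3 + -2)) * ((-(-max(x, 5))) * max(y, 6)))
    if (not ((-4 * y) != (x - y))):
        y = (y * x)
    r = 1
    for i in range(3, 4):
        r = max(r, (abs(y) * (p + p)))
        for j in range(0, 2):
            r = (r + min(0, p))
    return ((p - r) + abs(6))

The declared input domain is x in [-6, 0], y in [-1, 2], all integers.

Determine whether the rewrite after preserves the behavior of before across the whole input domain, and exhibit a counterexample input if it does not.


The two versions differ — the changes include comparison usage differs; boolean connective usage differs.
As a probe, take x=-2, y=2: before runs p becomes 210; next ((-4 * y) == (x - y)) evaluates to false; next r becomes 1; next at i=3:; next r becomes 840; next at j=0:; next r becomes 840; next at j=1:; next r becomes 840; next final value -624; after runs p becomes 210; next (not ((-4 * y) != (x - y))) evaluates to false; next r becomes 1; next at i=3:; next r becomes 840; next at j=0:; next r becomes 840; next at j=1:; next r becomes 840; next final value -624; both end at -624.
An exhaustive pass over the 28 declared inputs shows identical outputs.
verdict: equivalent


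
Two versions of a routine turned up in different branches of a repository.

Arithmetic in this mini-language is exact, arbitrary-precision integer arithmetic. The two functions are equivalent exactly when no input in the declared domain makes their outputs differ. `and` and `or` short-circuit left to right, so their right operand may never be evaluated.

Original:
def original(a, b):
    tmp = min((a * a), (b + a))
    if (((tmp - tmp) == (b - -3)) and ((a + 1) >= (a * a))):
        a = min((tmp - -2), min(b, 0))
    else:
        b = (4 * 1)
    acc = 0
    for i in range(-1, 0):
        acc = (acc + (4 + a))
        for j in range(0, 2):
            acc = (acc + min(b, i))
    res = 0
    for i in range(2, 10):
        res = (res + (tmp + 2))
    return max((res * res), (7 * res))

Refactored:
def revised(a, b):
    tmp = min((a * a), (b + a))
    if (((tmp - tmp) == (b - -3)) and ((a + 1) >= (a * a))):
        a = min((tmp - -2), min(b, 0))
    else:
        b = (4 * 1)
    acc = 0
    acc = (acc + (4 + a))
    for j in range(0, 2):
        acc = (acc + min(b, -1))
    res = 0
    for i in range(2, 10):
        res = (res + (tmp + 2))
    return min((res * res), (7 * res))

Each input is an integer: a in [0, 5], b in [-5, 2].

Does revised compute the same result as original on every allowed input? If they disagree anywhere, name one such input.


Take a=0, b=-5.
original: tmp becomes -5; next (((tmp - tmp) == (b - -3)) and ((a + 1) >= (a * a))) evaluates to false; next b becomes 4; next acc becomes 0; next at i=-1:; next acc becomes 4; next at j=0:; next acc becomes 3; next at j=1:; next acc becomes 2; next res becomes 0; next at i=2:; next res becomes -3; next at i=3:; next res becomes -6; next at i=4:; next res becomes -9; next at i=5:; next res becomes -12; next at i=6:; next res becomes -15; next at i=7:; next res becomes -18; next at i=8:; next res becomes -21; next at i=9:; next res becomes -24; next final value 576
revised: tmp becomes -5; next (((tmp - tmp) == (b - -3)) and ((a + 1) >= (a * a))) evaluates to false; next b becomes 4; next acc becomes 0; next acc becomes 4; next at j=0:; next acc becomes 3; next at j=1:; next acc becomes 2; next res becomes 0; next at i=2:; next res becomes -3; next at i=3:; next res becomes -6; next at i=4:; next res becomes -9; next at i=5:; next res becomes -12; next at i=6:; next res becomes -15; next at i=7:; next res becomes -18; next at i=8:; next res becomes -21; next at i=9:; next res becomes -24; next final value -168
576 vs -168 — the two versions disagree here.
verdict: not equivalent; witness: a=0, b=-5


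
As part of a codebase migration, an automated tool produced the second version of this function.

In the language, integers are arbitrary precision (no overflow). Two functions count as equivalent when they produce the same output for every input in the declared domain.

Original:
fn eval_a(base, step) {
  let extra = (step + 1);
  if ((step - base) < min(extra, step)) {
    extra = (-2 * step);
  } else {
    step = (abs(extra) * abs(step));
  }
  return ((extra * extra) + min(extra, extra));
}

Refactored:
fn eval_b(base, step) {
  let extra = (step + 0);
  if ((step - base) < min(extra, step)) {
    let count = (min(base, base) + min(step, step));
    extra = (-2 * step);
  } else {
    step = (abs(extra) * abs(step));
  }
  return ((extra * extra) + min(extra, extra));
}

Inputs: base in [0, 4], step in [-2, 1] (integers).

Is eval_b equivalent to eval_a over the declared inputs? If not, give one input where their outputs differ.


There is a counterexample at base=0, step=-2: 0 on one side, 2 on the other.
eval_a: extra becomes -1; next ((step - base) < min(extra, step)) evaluates to false; next step becomes 2; next final value 0
eval_b: extra becomes -2; next ((step - base) < min(extra, step)) evaluates to false; next step becomes 4; next final value 2
verdict: not equivalent; witness: base=0, step=-2


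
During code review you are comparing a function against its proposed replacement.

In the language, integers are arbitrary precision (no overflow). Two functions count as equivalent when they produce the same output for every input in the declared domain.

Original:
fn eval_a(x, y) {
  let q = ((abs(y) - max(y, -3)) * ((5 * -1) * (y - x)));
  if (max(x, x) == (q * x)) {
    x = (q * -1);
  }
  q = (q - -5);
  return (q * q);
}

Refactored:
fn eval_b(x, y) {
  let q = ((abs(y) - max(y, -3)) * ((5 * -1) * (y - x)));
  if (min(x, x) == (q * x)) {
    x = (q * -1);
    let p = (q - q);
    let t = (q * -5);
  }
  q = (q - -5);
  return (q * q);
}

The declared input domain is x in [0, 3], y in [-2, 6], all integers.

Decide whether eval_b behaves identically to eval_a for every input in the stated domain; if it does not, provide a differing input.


The one real change (`max(x, x)` became `min(x, x)`) has no effect anywhere in the declared ranges.
Spot check at x=0, y=-1 — eval_a: q = 10; (max(x, x) == (q * x)) -> true; x = -10; q = 15; return 225. eval_b: q = 10; (min(x, x) == (q * x)) -> true; x = -10; p = 0; t = -50; q = 15; return 225. Both give 225.
An exhaustive pass over the 36 declared inputs shows identical outputs.
verdict: equivalent


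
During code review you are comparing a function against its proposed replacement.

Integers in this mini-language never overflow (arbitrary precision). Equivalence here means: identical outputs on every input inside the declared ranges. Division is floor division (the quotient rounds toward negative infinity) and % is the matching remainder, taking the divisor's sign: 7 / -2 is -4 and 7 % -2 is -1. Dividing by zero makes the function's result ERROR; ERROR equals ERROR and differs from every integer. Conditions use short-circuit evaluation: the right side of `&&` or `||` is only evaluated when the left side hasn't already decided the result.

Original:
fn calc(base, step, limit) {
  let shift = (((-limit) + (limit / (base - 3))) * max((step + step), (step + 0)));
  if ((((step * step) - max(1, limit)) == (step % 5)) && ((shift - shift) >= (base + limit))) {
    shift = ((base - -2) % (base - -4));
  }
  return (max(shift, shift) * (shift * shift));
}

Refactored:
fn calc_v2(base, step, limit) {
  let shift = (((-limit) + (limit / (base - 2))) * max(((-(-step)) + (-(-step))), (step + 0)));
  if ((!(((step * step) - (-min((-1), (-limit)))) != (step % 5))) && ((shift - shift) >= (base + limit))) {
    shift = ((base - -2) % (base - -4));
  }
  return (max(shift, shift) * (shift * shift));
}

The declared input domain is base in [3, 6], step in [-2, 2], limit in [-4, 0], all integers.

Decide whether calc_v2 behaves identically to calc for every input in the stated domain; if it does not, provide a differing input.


These are not equivalent — on base=3, step=-2, limit=-4 the outputs split (ERROR vs 125).
calc: divide-by-zero, output ERROR
calc_v2: shift := 0 | ((!(((step * step) - (-min((-1), (-limit)))) != (step % 5))) && ((shift - shift) >= (base + limit))): true | shift := 5 | result 125
verdict: not equivalent; witness: base=3, step=-2, limit=-4


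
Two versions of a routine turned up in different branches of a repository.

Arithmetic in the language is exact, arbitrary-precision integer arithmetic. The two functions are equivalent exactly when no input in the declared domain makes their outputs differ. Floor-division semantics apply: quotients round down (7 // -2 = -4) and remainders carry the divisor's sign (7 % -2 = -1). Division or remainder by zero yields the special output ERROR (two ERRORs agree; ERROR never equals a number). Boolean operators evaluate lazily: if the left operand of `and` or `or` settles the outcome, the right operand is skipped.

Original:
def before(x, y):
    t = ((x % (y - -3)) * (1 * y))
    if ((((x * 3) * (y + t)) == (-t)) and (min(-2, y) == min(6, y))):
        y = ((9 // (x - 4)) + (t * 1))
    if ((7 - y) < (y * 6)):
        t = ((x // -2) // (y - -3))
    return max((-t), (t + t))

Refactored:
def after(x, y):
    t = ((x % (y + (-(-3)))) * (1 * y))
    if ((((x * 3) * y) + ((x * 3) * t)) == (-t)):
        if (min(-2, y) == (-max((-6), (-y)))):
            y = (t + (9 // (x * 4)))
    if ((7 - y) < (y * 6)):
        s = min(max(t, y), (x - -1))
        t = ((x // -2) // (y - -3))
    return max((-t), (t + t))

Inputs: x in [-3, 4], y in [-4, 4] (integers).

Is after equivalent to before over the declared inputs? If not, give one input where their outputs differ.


There is a counterexample at x=0, y=-4: 0 on one side, ERROR on the other.
before: t becomes 0; next ((((x * 3) * (y + t)) == (-t)) and (min(-2, y) == min(6, y))) evaluates to true; next y becomes -3; next ((7 - y) < (y * 6)) evaluates to false; next final value 0
after: t becomes 0; next ((((x * 3) * y) + ((x * 3) * t)) == (-t)) evaluates to true; next (min(-2, y) == (-max((-6), (-y)))) evaluates to true; next hits division by zero so the output is ERROR
verdict: not equivalent; witness: x=0, y=-4


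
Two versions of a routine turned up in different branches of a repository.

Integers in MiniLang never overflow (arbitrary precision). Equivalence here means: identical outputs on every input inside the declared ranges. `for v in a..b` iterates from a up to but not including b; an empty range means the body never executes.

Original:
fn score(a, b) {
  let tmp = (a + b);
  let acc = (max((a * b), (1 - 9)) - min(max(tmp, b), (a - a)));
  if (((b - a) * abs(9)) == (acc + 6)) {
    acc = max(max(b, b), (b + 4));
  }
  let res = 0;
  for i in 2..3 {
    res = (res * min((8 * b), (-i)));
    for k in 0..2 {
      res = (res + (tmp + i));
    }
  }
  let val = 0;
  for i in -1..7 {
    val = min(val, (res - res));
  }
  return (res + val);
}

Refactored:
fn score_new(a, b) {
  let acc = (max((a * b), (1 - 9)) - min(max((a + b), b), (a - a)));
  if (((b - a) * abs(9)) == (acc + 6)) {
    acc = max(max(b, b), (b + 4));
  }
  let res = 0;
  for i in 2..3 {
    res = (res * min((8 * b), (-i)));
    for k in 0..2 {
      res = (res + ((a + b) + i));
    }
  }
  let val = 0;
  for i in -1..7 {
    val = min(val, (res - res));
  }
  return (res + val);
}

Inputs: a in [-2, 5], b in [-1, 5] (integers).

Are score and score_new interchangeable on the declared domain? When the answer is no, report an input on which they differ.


Reading the diff, among the changes: statement counts differ; and local variable names differ; and arithmetic usage differs.
As a probe, take a=-2, b=1: score runs tmp=-1, then acc=-2, then (((b - a) * abs(9)) == (acc + 6)) is false, then res=0, then (i=2), then res=0, then (k=0), then res=1, then (k=1), then res=2, then val=0, then (i=-1), then val=0, then (i=0), then val=0, then (i=1), then val=0, then (i=2), then val=0, then (i=3), then val=0, then (i=4), then val=0, then (i=5), then val=0, then (i=6), then val=0, then returns 2; score_new runs acc=-2, then (((b - a) * abs(9)) == (acc + 6)) is false, then res=0, then (i=2), then res=0, then (k=0), then res=1, then (k=1), then res=2, then val=0, then (i=-1), then val=0, then (i=0), then val=0, then (i=1), then val=0, then (i=2), then val=0, then (i=3), then val=0, then (i=4), then val=0, then (i=5), then val=0, then (i=6), then val=0, then returns 2; both end at 2.
Every one of the 56 inputs gives matching results.
verdict: equivalent


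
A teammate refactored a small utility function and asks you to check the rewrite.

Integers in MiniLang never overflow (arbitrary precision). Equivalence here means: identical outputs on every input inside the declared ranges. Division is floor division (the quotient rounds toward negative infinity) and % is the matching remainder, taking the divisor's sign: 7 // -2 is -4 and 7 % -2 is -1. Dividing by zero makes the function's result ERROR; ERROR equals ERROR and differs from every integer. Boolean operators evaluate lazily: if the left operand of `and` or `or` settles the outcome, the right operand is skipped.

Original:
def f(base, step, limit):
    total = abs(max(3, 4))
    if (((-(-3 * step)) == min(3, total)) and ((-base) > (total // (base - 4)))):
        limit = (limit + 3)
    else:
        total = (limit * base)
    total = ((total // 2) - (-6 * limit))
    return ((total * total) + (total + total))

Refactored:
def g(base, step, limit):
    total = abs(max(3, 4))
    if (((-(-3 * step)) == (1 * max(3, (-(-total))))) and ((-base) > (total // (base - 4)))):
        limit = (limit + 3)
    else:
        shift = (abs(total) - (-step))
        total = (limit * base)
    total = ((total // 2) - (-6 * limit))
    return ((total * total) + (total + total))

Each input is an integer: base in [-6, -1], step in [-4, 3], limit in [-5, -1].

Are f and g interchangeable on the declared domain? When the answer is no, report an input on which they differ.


base=-6, step=1, limit=-5 yields 80 from f but 195 from g.
verdict: not equivalent; witness: base=-6, step=1, limit=-5
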